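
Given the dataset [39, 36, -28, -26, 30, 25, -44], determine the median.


First, sort the list: [-44, -28, -26, 25, 30, 36, 39]
The list has 7 elements (odd count).
The middle index is 3 (0-based), and the element there is 25.
Final answer: 25


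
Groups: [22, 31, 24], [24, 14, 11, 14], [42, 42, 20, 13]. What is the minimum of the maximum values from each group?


Find max of each group:
  Group 1: [22, 31, 24] -> max = 31
  Group 2: [24, 14, 11, 14] -> max = 24
  Group 3: [42, 42, 20, 13] -> max = 42
Maxes: [31, 24, 42]
Minimum of maxes = 24
Final answer: 24


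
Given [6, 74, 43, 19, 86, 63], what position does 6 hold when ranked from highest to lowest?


Sort descending: [86, 74, 63, 43, 19, 6]
Find 6 in the sorted list.
6 is at position 6.
Final answer: 6


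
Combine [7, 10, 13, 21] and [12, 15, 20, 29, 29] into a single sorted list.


List A: [7, 10, 13, 21]
List B: [12, 15, 20, 29, 29]
Repeatedly compare the front elements and take the smaller:
  7 vs 12 -> take 7
  10 vs 12 -> take 10
  13 vs 12 -> take 12
  13 vs 15 -> take 13
  21 vs 15 -> take 15
  21 vs 20 -> take 20
  21 vs 29 -> take 21
  A is exhausted; append the rest of B: [29, 29]
Final answer: [7, 10, 12, 13, 15, 20, 21, 29, 29]


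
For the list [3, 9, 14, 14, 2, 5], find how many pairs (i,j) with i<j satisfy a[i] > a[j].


For each element, count the later elements that are smaller than it:
  3 (index 0): smaller elements after it = [2] -> 1
  9 (index 1): smaller elements after it = [2, 5] -> 2
  14 (index 2): smaller elements after it = [2, 5] -> 2
  14 (index 3): smaller elements after it = [2, 5] -> 2
  2 (index 4): smaller elements after it = [] -> 0
Total inversions = 1 + 2 + 2 + 2 + 0 = 7
Final answer: 7


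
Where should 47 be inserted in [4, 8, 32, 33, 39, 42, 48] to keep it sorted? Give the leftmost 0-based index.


List is sorted: [4, 8, 32, 33, 39, 42, 48]
We need the leftmost position where 47 can be inserted, i.e. the first index whose element is >= 47 (or the end of the list if none is).
Binary search with low=0, high=7 (0-based indices):
  low=0, high=7, mid=3: a[3]=33 < 47, so low = 4
  low=4, high=7, mid=5: a[5]=42 < 47, so low = 6
  low=6, high=7, mid=6: a[6]=48 >= 47, so high = 6
Now low = high = 6, so the insertion index is 6.
Final answer: 6


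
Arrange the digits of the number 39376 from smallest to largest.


The number 39376 has digits: 3, 9, 3, 7, 6
Sorted: 3, 3, 6, 7, 9
Joining the sorted digits gives the result.
Final answer: 33679


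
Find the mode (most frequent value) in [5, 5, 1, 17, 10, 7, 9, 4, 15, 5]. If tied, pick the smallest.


Count the frequency of each value:
  1 appears 1 time(s)
  4 appears 1 time(s)
  5 appears 3 time(s)
  7 appears 1 time(s)
  9 appears 1 time(s)
  10 appears 1 time(s)
  15 appears 1 time(s)
  17 appears 1 time(s)
Maximum frequency is 3.
Only 5 reaches that frequency, so it is the mode.
Final answer: 5


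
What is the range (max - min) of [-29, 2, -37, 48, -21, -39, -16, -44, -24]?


Maximum value: 48
Minimum value: -44
Range = 48 - (-44) = 92
Final answer: 92


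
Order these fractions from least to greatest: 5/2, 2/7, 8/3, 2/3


Convert to decimal for comparison:
  5/2 = 2.5
  2/7 = 0.2857
  8/3 = 2.6667
  2/3 = 0.6667
Decimals in increasing order: 0.2857 < 0.6667 < 2.5 < 2.6667
Writing each back as its fraction gives the sorted order.
Final answer: 2/7, 2/3, 5/2, 8/3


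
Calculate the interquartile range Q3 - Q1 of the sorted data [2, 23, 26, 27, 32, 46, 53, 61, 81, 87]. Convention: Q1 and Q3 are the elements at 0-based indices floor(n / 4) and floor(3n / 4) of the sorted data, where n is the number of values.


The data has n = 10 elements.
Q1 index = floor(10 / 4) = floor(2.5) = 2; Q3 index = floor(3 * 10 / 4) = floor(7.5) = 7
Q1 = element at index 2 = 26
Q3 = element at index 7 = 61
IQR = 61 - 26 = 35
Final answer: 35


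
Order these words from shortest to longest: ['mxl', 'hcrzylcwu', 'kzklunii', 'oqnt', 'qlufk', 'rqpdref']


Compute lengths:
  'mxl' has length 3
  'hcrzylcwu' has length 9
  'kzklunii' has length 8
  'oqnt' has length 4
  'qlufk' has length 5
  'rqpdref' has length 7
Lengths in increasing order: 3 < 4 < 5 < 7 < 8 < 9
Listing the words in that order gives the answer.
Final answer: ['mxl', 'oqnt', 'qlufk', 'rqpdref', 'kzklunii', 'hcrzylcwu']


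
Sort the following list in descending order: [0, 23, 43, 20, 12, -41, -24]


Original list: [0, 23, 43, 20, 12, -41, -24]
Repeatedly take the largest remaining element:
  Remaining [0, 23, 43, 20, 12, -41, -24] -> largest is 43
  Remaining [0, 23, 20, 12, -41, -24] -> largest is 23
  Remaining [0, 20, 12, -41, -24] -> largest is 20
  Remaining [0, 12, -41, -24] -> largest is 12
  Remaining [0, -41, -24] -> largest is 0
  Remaining [-41, -24] -> largest is -24
  Remaining [-41] -> largest is -41
Collecting the picks in order gives the descending list.
Final answer: [43, 23, 20, 12, 0, -24, -41]


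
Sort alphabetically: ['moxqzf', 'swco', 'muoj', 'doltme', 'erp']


Compare strings character by character (the first differing letter decides):
  'doltme' < 'erp' since 'd' < 'e' at position 1
  'erp' < 'moxqzf' since 'e' < 'm' at position 1
  'moxqzf' < 'muoj' since 'o' < 'u' at position 2
  'muoj' < 'swco' since 'm' < 's' at position 1
Chaining these comparisons gives the alphabetical order.
Final answer: ['doltme', 'erp', 'moxqzf', 'muoj', 'swco']


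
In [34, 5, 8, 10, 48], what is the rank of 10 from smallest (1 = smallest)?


Sort ascending: [5, 8, 10, 34, 48]
Find 10 in the sorted list.
10 is at position 3 (1-indexed).
Final answer: 3


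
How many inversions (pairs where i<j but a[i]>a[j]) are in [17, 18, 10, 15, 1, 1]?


For each element, count the later elements that are smaller than it:
  17 (index 0): smaller elements after it = [10, 15, 1, 1] -> 4
  18 (index 1): smaller elements after it = [10, 15, 1, 1] -> 4
  10 (index 2): smaller elements after it = [1, 1] -> 2
  15 (index 3): smaller elements after it = [1, 1] -> 2
  1 (index 4): smaller elements after it = [] -> 0
Total inversions = 4 + 4 + 2 + 2 + 0 = 12
Final answer: 12


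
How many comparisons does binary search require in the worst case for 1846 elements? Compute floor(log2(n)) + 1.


Binary search halves the search space each step.
Maximum comparisons = floor(log2(1846)) + 1
log2(1846) = 10.8502
floor(log2(1846)) = 10, so 10 + 1 = 11
Final answer: 11


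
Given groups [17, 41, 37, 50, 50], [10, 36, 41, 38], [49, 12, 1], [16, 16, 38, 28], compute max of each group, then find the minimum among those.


Find max of each group:
  Group 1: [17, 41, 37, 50, 50] -> max = 50
  Group 2: [10, 36, 41, 38] -> max = 41
  Group 3: [49, 12, 1] -> max = 49
  Group 4: [16, 16, 38, 28] -> max = 38
Maxes: [50, 41, 49, 38]
Minimum of maxes = 38
Final answer: 38


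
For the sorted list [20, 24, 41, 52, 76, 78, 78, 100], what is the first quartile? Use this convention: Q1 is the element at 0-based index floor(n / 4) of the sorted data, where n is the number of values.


The list has n = 8 elements.
Q1 index = floor(8 / 4) = floor(2) = 2
Counting from index 0 in the sorted data, the element at index 2 is 41.
Final answer: 41


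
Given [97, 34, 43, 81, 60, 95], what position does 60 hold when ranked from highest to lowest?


Sort descending: [97, 95, 81, 60, 43, 34]
Find 60 in the sorted list.
60 is at position 4.
Final answer: 4


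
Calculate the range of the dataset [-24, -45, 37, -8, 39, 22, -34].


Maximum value: 39
Minimum value: -45
Range = 39 - (-45) = 84
Final answer: 84


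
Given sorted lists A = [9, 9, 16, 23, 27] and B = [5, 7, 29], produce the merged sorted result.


List A: [9, 9, 16, 23, 27]
List B: [5, 7, 29]
Repeatedly compare the front elements and take the smaller:
  9 vs 5 -> take 5
  9 vs 7 -> take 7
  9 vs 29 -> take 9
  9 vs 29 -> take 9
  16 vs 29 -> take 16
  23 vs 29 -> take 23
  27 vs 29 -> take 27
  A is exhausted; append the rest of B: [29]
Final answer: [5, 7, 9, 9, 16, 23, 27, 29]


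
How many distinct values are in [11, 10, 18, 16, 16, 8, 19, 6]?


List all unique values:
Distinct values: [6, 8, 10, 11, 16, 18, 19]
Count = 7
Final answer: 7


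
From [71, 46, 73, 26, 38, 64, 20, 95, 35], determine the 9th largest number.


Sort descending: [95, 73, 71, 64, 46, 38, 35, 26, 20]
The 9th element (1-indexed) is at index 8.
Value = 20
Final answer: 20


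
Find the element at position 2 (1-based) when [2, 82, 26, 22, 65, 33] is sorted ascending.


Sort ascending: [2, 22, 26, 33, 65, 82]
The 2nd element (1-indexed) is at index 1.
Value = 22
Final answer: 22


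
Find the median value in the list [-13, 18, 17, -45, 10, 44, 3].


First, sort the list: [-45, -13, 3, 10, 17, 18, 44]
The list has 7 elements (odd count).
The middle index is 3 (0-based), and the element there is 10.
Final answer: 10


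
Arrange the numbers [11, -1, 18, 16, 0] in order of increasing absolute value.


Compute absolute values:
  |11| = 11
  |-1| = 1
  |18| = 18
  |16| = 16
  |0| = 0
Absolute values in increasing order: 0 < 1 < 11 < 16 < 18
Listing the original numbers in that order gives the answer.
Final answer: [0, -1, 11, 16, 18]


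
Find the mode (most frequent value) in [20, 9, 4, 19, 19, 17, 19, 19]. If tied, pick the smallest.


Count the frequency of each value:
  4 appears 1 time(s)
  9 appears 1 time(s)
  17 appears 1 time(s)
  19 appears 4 time(s)
  20 appears 1 time(s)
Maximum frequency is 4.
Only 19 reaches that frequency, so it is the mode.
Final answer: 19


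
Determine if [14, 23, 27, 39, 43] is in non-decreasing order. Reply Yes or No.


Check consecutive pairs:
  14 <= 23? True
  23 <= 27? True
  27 <= 39? True
  39 <= 43? True
Every consecutive pair is in order, so the list is non-decreasing.
Final answer: Yes


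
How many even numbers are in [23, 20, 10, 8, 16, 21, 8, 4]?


Check each element:
  23 is odd
  20 is even
  10 is even
  8 is even
  16 is even
  21 is odd
  8 is even
  4 is even
Evens: [20, 10, 8, 16, 8, 4]
Count of evens = 6
Final answer: 6


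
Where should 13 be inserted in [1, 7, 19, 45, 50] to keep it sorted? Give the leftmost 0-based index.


List is sorted: [1, 7, 19, 45, 50]
We need the leftmost position where 13 can be inserted, i.e. the first index whose element is >= 13 (or the end of the list if none is).
Binary search with low=0, high=5 (0-based indices):
  low=0, high=5, mid=2: a[2]=19 >= 13, so high = 2
  low=0, high=2, mid=1: a[1]=7 < 13, so low = 2
Now low = high = 2, so the insertion index is 2.
Final answer: 2


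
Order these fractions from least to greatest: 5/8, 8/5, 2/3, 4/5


Convert to decimal for comparison:
  5/8 = 0.625
  8/5 = 1.6
  2/3 = 0.6667
  4/5 = 0.8
Decimals in increasing order: 0.625 < 0.6667 < 0.8 < 1.6
Writing each back as its fraction gives the sorted order.
Final answer: 5/8, 2/3, 4/5, 8/5


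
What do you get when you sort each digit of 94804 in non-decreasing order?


The number 94804 has digits: 9, 4, 8, 0, 4
Sorted: 0, 4, 4, 8, 9
Joining the sorted digits gives the result.
Final answer: 04489


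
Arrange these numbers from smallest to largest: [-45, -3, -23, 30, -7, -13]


Original list: [-45, -3, -23, 30, -7, -13]
Repeatedly take the smallest remaining element:
  Remaining [-45, -3, -23, 30, -7, -13] -> smallest is -45
  Remaining [-3, -23, 30, -7, -13] -> smallest is -23
  Remaining [-3, 30, -7, -13] -> smallest is -13
  Remaining [-3, 30, -7] -> smallest is -7
  Remaining [-3, 30] -> smallest is -3
  Remaining [30] -> smallest is 30
Collecting the picks in order gives the sorted list.
Final answer: [-45, -23, -13, -7, -3, 30]


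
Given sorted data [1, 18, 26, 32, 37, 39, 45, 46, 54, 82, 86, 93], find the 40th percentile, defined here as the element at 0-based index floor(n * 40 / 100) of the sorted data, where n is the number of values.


The dataset has n = 12 elements.
Index = floor(12 * 40 / 100) = floor(480 / 100) = floor(4.8) = 4
Counting from index 0 in the sorted data, the element at index 4 is 37.
Final answer: 37


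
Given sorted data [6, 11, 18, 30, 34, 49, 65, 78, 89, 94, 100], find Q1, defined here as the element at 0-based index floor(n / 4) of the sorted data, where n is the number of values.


The list has n = 11 elements.
Q1 index = floor(11 / 4) = floor(2.75) = 2
Counting from index 0 in the sorted data, the element at index 2 is 18.
Final answer: 18


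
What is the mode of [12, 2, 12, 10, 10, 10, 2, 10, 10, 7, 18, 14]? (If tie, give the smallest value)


Count the frequency of each value:
  2 appears 2 time(s)
  7 appears 1 time(s)
  10 appears 5 time(s)
  12 appears 2 time(s)
  14 appears 1 time(s)
  18 appears 1 time(s)
Maximum frequency is 5.
Only 10 reaches that frequency, so it is the mode.
Final answer: 10


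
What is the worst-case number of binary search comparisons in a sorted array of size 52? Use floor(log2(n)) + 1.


Binary search halves the search space each step.
Maximum comparisons = floor(log2(52)) + 1
log2(52) = 5.7004
floor(log2(52)) = 5, so 5 + 1 = 6
Final answer: 6


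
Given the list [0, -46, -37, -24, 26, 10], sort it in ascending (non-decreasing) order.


Original list: [0, -46, -37, -24, 26, 10]
Repeatedly take the smallest remaining element:
  Remaining [0, -46, -37, -24, 26, 10] -> smallest is -46
  Remaining [0, -37, -24, 26, 10] -> smallest is -37
  Remaining [0, -24, 26, 10] -> smallest is -24
  Remaining [0, 26, 10] -> smallest is 0
  Remaining [26, 10] -> smallest is 10
  Remaining [26] -> smallest is 26
Collecting the picks in order gives the sorted list.
Final answer: [-46, -37, -24, 0, 10, 26]


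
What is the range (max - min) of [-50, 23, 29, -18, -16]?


Maximum value: 29
Minimum value: -50
Range = 29 - (-50) = 79
Final answer: 79


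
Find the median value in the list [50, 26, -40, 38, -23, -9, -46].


First, sort the list: [-46, -40, -23, -9, 26, 38, 50]
The list has 7 elements (odd count).
The middle index is 3 (0-based), and the element there is -9.
Final answer: -9


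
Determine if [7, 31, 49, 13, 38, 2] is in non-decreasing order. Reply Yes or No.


Check consecutive pairs:
  7 <= 31? True
  31 <= 49? True
  49 <= 13? False
  13 <= 38? True
  38 <= 2? False
2 consecutive pair(s) are out of order, so the list is not sorted.
Final answer: No


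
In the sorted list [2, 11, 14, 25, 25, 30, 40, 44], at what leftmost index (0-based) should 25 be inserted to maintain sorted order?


List is sorted: [2, 11, 14, 25, 25, 30, 40, 44]
We need the leftmost position where 25 can be inserted, i.e. the first index whose element is >= 25 (or the end of the list if none is).
Binary search with low=0, high=8 (0-based indices):
  low=0, high=8, mid=4: a[4]=25 >= 25, so high = 4
  low=0, high=4, mid=2: a[2]=14 < 25, so low = 3
  low=3, high=4, mid=3: a[3]=25 >= 25, so high = 3
Now low = high = 3, so the insertion index is 3.
Final answer: 3


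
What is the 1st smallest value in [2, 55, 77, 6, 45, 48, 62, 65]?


Sort ascending: [2, 6, 45, 48, 55, 62, 65, 77]
The 1st element (1-indexed) is at index 0.
Value = 2
Final answer: 2


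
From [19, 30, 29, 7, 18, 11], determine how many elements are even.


Check each element:
  19 is odd
  30 is even
  29 is odd
  7 is odd
  18 is even
  11 is odd
Evens: [30, 18]
Count of evens = 2
Final answer: 2


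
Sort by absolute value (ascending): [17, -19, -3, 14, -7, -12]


Compute absolute values:
  |17| = 17
  |-19| = 19
  |-3| = 3
  |14| = 14
  |-7| = 7
  |-12| = 12
Absolute values in increasing order: 3 < 7 < 12 < 14 < 17 < 19
Listing the original numbers in that order gives the answer.
Final answer: [-3, -7, -12, 14, 17, -19]


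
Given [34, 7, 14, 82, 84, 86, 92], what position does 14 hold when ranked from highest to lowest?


Sort descending: [92, 86, 84, 82, 34, 14, 7]
Find 14 in the sorted list.
14 is at position 6.
Final answer: 6


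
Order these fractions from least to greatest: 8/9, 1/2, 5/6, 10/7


Convert to decimal for comparison:
  8/9 = 0.8889
  1/2 = 0.5
  5/6 = 0.8333
  10/7 = 1.4286
Decimals in increasing order: 0.5 < 0.8333 < 0.8889 < 1.4286
Writing each back as its fraction gives the sorted order.
Final answer: 1/2, 5/6, 8/9, 10/7


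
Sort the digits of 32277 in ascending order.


The number 32277 has digits: 3, 2, 2, 7, 7
Sorted: 2, 2, 3, 7, 7
Joining the sorted digits gives the result.
Final answer: 22377


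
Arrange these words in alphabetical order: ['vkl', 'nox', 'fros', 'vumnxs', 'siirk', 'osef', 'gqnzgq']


Compare strings character by character (the first differing letter decides):
  'fros' < 'gqnzgq' since 'f' < 'g' at position 1
  'gqnzgq' < 'nox' since 'g' < 'n' at position 1
  'nox' < 'osef' since 'n' < 'o' at position 1
  'osef' < 'siirk' since 'o' < 's' at position 1
  'siirk' < 'vkl' since 's' < 'v' at position 1
  'vkl' < 'vumnxs' since 'k' < 'u' at position 2
Chaining these comparisons gives the alphabetical order.
Final answer: ['fros', 'gqnzgq', 'nox', 'osef', 'siirk', 'vkl', 'vumnxs']


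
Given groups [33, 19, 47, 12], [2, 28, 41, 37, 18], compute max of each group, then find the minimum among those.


Find max of each group:
  Group 1: [33, 19, 47, 12] -> max = 47
  Group 2: [2, 28, 41, 37, 18] -> max = 41
Maxes: [47, 41]
Minimum of maxes = 41
Final answer: 41


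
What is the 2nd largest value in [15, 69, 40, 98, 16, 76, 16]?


Sort descending: [98, 76, 69, 40, 16, 16, 15]
The 2nd element (1-indexed) is at index 1.
Value = 76
Final answer: 76


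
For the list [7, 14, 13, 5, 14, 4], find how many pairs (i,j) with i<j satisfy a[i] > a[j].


For each element, count the later elements that are smaller than it:
  7 (index 0): smaller elements after it = [5, 4] -> 2
  14 (index 1): smaller elements after it = [13, 5, 4] -> 3
  13 (index 2): smaller elements after it = [5, 4] -> 2
  5 (index 3): smaller elements after it = [4] -> 1
  14 (index 4): smaller elements after it = [4] -> 1
Total inversions = 2 + 3 + 2 + 1 + 1 = 9
Final answer: 9


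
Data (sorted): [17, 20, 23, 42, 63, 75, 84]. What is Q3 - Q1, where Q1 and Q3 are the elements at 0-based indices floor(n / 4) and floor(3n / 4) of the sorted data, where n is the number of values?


The data has n = 7 elements.
Q1 index = floor(7 / 4) = floor(1.75) = 1; Q3 index = floor(3 * 7 / 4) = floor(5.25) = 5
Q1 = element at index 1 = 20
Q3 = element at index 5 = 75
IQR = 75 - 20 = 55
Final answer: 55


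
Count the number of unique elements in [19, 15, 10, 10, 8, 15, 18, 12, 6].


List all unique values:
Distinct values: [6, 8, 10, 12, 15, 18, 19]
Count = 7
Final answer: 7


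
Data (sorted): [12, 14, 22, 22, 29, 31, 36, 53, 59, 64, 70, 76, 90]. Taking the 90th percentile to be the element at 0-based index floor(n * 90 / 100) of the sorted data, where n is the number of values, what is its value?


The dataset has n = 13 elements.
Index = floor(13 * 90 / 100) = floor(1170 / 100) = floor(11.7) = 11
Counting from index 0 in the sorted data, the element at index 11 is 76.
Final answer: 76


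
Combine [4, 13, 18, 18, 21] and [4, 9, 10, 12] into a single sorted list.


List A: [4, 13, 18, 18, 21]
List B: [4, 9, 10, 12]
Repeatedly compare the front elements and take the smaller:
  4 vs 4 -> take 4
  13 vs 4 -> take 4
  13 vs 9 -> take 9
  13 vs 10 -> take 10
  13 vs 12 -> take 12
  B is exhausted; append the rest of A: [13, 18, 18, 21]
Final answer: [4, 4, 9, 10, 12, 13, 18, 18, 21]


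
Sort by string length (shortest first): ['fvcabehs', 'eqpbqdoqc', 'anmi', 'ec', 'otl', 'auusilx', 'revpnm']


Compute lengths:
  'fvcabehs' has length 8
  'eqpbqdoqc' has length 9
  'anmi' has length 4
  'ec' has length 2
  'otl' has length 3
  'auusilx' has length 7
  'revpnm' has length 6
Lengths in increasing order: 2 < 3 < 4 < 6 < 7 < 8 < 9
Listing the words in that order gives the answer.
Final answer: ['ec', 'otl', 'anmi', 'revpnm', 'auusilx', 'fvcabehs', 'eqpbqdoqc']


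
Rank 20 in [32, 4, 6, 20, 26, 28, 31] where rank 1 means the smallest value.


Sort ascending: [4, 6, 20, 26, 28, 31, 32]
Find 20 in the sorted list.
20 is at position 3 (1-indexed).
Final answer: 3


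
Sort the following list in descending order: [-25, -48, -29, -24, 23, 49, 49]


Original list: [-25, -48, -29, -24, 23, 49, 49]
Repeatedly take the largest remaining element:
  Remaining [-25, -48, -29, -24, 23, 49, 49] -> largest is 49
  Remaining [-25, -48, -29, -24, 23, 49] -> largest is 49
  Remaining [-25, -48, -29, -24, 23] -> largest is 23
  Remaining [-25, -48, -29, -24] -> largest is -24
  Remaining [-25, -48, -29] -> largest is -25
  Remaining [-48, -29] -> largest is -29
  Remaining [-48] -> largest is -48
Collecting the picks in order gives the descending list.
Final answer: [49, 49, 23, -24, -25, -29, -48]


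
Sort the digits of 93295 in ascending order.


The number 93295 has digits: 9, 3, 2, 9, 5
Sorted: 2, 3, 5, 9, 9
Joining the sorted digits gives the result.
Final answer: 23599


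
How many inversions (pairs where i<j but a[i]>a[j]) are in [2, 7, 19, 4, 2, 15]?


For each element, count the later elements that are smaller than it:
  2 (index 0): smaller elements after it = [] -> 0
  7 (index 1): smaller elements after it = [4, 2] -> 2
  19 (index 2): smaller elements after it = [4, 2, 15] -> 3
  4 (index 3): smaller elements after it = [2] -> 1
  2 (index 4): smaller elements after it = [] -> 0
Total inversions = 0 + 2 + 3 + 1 + 0 = 6
Final answer: 6


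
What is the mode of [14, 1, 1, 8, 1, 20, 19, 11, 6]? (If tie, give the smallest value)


Count the frequency of each value:
  1 appears 3 time(s)
  6 appears 1 time(s)
  8 appears 1 time(s)
  11 appears 1 time(s)
  14 appears 1 time(s)
  19 appears 1 time(s)
  20 appears 1 time(s)
Maximum frequency is 3.
Only 1 reaches that frequency, so it is the mode.
Final answer: 1


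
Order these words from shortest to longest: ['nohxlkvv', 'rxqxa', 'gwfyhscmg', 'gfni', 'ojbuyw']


Compute lengths:
  'nohxlkvv' has length 8
  'rxqxa' has length 5
  'gwfyhscmg' has length 9
  'gfni' has length 4
  'ojbuyw' has length 6
Lengths in increasing order: 4 < 5 < 6 < 8 < 9
Listing the words in that order gives the answer.
Final answer: ['gfni', 'rxqxa', 'ojbuyw', 'nohxlkvv', 'gwfyhscmg']


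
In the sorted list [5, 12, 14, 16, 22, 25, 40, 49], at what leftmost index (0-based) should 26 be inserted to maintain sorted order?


List is sorted: [5, 12, 14, 16, 22, 25, 40, 49]
We need the leftmost position where 26 can be inserted, i.e. the first index whose element is >= 26 (or the end of the list if none is).
Binary search with low=0, high=8 (0-based indices):
  low=0, high=8, mid=4: a[4]=22 < 26, so low = 5
  low=5, high=8, mid=6: a[6]=40 >= 26, so high = 6
  low=5, high=6, mid=5: a[5]=25 < 26, so low = 6
Now low = high = 6, so the insertion index is 6.
Final answer: 6


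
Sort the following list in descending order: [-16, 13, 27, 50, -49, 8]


Original list: [-16, 13, 27, 50, -49, 8]
Repeatedly take the largest remaining element:
  Remaining [-16, 13, 27, 50, -49, 8] -> largest is 50
  Remaining [-16, 13, 27, -49, 8] -> largest is 27
  Remaining [-16, 13, -49, 8] -> largest is 13
  Remaining [-16, -49, 8] -> largest is 8
  Remaining [-16, -49] -> largest is -16
  Remaining [-49] -> largest is -49
Collecting the picks in order gives the descending list.
Final answer: [50, 27, 13, 8, -16, -49]


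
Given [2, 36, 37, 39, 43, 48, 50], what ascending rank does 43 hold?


Sort ascending: [2, 36, 37, 39, 43, 48, 50]
Find 43 in the sorted list.
43 is at position 5 (1-indexed).
Final answer: 5


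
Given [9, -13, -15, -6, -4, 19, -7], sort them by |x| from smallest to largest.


Compute absolute values:
  |9| = 9
  |-13| = 13
  |-15| = 15
  |-6| = 6
  |-4| = 4
  |19| = 19
  |-7| = 7
Absolute values in increasing order: 4 < 6 < 7 < 9 < 13 < 15 < 19
Listing the original numbers in that order gives the answer.
Final answer: [-4, -6, -7, 9, -13, -15, 19]


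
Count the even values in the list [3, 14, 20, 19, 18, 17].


Check each element:
  3 is odd
  14 is even
  20 is even
  19 is odd
  18 is even
  17 is odd
Evens: [14, 20, 18]
Count of evens = 3
Final answer: 3


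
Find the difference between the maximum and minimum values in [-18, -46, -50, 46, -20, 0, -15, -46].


Maximum value: 46
Minimum value: -50
Range = 46 - (-50) = 96
Final answer: 96


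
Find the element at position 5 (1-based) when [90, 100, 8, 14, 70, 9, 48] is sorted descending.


Sort descending: [100, 90, 70, 48, 14, 9, 8]
The 5th element (1-indexed) is at index 4.
Value = 14
Final answer: 14


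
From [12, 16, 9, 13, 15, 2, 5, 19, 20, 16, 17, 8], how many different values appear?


List all unique values:
Distinct values: [2, 5, 8, 9, 12, 13, 15, 16, 17, 19, 20]
Count = 11
Final answer: 11


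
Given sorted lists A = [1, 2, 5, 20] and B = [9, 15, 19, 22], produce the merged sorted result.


List A: [1, 2, 5, 20]
List B: [9, 15, 19, 22]
Repeatedly compare the front elements and take the smaller:
  1 vs 9 -> take 1
  2 vs 9 -> take 2
  5 vs 9 -> take 5
  20 vs 9 -> take 9
  20 vs 15 -> take 15
  20 vs 19 -> take 19
  20 vs 22 -> take 20
  A is exhausted; append the rest of B: [22]
Final answer: [1, 2, 5, 9, 15, 19, 20, 22]


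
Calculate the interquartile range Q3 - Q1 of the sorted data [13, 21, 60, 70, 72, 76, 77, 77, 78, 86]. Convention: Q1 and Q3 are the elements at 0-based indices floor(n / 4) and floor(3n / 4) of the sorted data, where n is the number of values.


The data has n = 10 elements.
Q1 index = floor(10 / 4) = floor(2.5) = 2; Q3 index = floor(3 * 10 / 4) = floor(7.5) = 7
Q1 = element at index 2 = 60
Q3 = element at index 7 = 77
IQR = 77 - 60 = 17
Final answer: 17


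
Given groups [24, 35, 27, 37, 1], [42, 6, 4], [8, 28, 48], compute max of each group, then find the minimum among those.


Find max of each group:
  Group 1: [24, 35, 27, 37, 1] -> max = 37
  Group 2: [42, 6, 4] -> max = 42
  Group 3: [8, 28, 48] -> max = 48
Maxes: [37, 42, 48]
Minimum of maxes = 37
Final answer: 37


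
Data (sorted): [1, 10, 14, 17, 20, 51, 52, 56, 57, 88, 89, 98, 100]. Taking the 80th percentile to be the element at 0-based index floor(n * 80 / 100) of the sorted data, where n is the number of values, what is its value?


The dataset has n = 13 elements.
Index = floor(13 * 80 / 100) = floor(1040 / 100) = floor(10.4) = 10
Counting from index 0 in the sorted data, the element at index 10 is 89.
Final answer: 89


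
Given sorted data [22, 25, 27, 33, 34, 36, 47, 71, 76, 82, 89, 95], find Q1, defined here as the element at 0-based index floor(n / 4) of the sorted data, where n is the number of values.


The list has n = 12 elements.
Q1 index = floor(12 / 4) = floor(3) = 3
Counting from index 0 in the sorted data, the element at index 3 is 33.
Final answer: 33


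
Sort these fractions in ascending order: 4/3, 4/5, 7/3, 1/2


Convert to decimal for comparison:
  4/3 = 1.3333
  4/5 = 0.8
  7/3 = 2.3333
  1/2 = 0.5
Decimals in increasing order: 0.5 < 0.8 < 1.3333 < 2.3333
Writing each back as its fraction gives the sorted order.
Final answer: 1/2, 4/5, 4/3, 7/3


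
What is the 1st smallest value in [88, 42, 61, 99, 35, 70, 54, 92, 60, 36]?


Sort ascending: [35, 36, 42, 54, 60, 61, 70, 88, 92, 99]
The 1st element (1-indexed) is at index 0.
Value = 35
Final answer: 35


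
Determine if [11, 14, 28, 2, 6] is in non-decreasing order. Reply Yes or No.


Check consecutive pairs:
  11 <= 14? True
  14 <= 28? True
  28 <= 2? False
  2 <= 6? True
1 consecutive pair(s) are out of order, so the list is not sorted.
Final answer: No


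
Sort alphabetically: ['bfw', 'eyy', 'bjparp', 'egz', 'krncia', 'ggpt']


Compare strings character by character (the first differing letter decides):
  'bfw' < 'bjparp' since 'f' < 'j' at position 2
  'bjparp' < 'egz' since 'b' < 'e' at position 1
  'egz' < 'eyy' since 'g' < 'y' at position 2
  'eyy' < 'ggpt' since 'e' < 'g' at position 1
  'ggpt' < 'krncia' since 'g' < 'k' at position 1
Chaining these comparisons gives the alphabetical order.
Final answer: ['bfw', 'bjparp', 'egz', 'eyy', 'ggpt', 'krncia']


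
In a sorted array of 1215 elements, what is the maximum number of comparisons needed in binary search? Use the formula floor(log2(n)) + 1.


Binary search halves the search space each step.
Maximum comparisons = floor(log2(1215)) + 1
log2(1215) = 10.2467
floor(log2(1215)) = 10, so 10 + 1 = 11
Final answer: 11


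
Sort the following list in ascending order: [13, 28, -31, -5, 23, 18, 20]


Original list: [13, 28, -31, -5, 23, 18, 20]
Repeatedly take the smallest remaining element:
  Remaining [13, 28, -31, -5, 23, 18, 20] -> smallest is -31
  Remaining [13, 28, -5, 23, 18, 20] -> smallest is -5
  Remaining [13, 28, 23, 18, 20] -> smallest is 13
  Remaining [28, 23, 18, 20] -> smallest is 18
  Remaining [28, 23, 20] -> smallest is 20
  Remaining [28, 23] -> smallest is 23
  Remaining [28] -> smallest is 28
Collecting the picks in order gives the sorted list.
Final answer: [-31, -5, 13, 18, 20, 23, 28]


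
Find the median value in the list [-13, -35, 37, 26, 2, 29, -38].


First, sort the list: [-38, -35, -13, 2, 26, 29, 37]
The list has 7 elements (odd count).
The middle index is 3 (0-based), and the element there is 2.
Final answer: 2


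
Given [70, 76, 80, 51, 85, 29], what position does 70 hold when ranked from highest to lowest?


Sort descending: [85, 80, 76, 70, 51, 29]
Find 70 in the sorted list.
70 is at position 4.
Final answer: 4


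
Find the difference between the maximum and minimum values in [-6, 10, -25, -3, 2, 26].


Maximum value: 26
Minimum value: -25
Range = 26 - (-25) = 51
Final answer: 51


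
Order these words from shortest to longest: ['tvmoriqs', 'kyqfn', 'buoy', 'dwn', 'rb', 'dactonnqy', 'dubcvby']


Compute lengths:
  'tvmoriqs' has length 8
  'kyqfn' has length 5
  'buoy' has length 4
  'dwn' has length 3
  'rb' has length 2
  'dactonnqy' has length 9
  'dubcvby' has length 7
Lengths in increasing order: 2 < 3 < 4 < 5 < 7 < 8 < 9
Listing the words in that order gives the answer.
Final answer: ['rb', 'dwn', 'buoy', 'kyqfn', 'dubcvby', 'tvmoriqs', 'dactonnqy']


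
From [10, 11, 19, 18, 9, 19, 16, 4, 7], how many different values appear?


List all unique values:
Distinct values: [4, 7, 9, 10, 11, 16, 18, 19]
Count = 8
Final answer: 8


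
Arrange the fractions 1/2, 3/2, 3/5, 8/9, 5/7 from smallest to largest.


Convert to decimal for comparison:
  1/2 = 0.5
  3/2 = 1.5
  3/5 = 0.6
  8/9 = 0.8889
  5/7 = 0.7143
Decimals in increasing order: 0.5 < 0.6 < 0.7143 < 0.8889 < 1.5
Writing each back as its fraction gives the sorted order.
Final answer: 1/2, 3/5, 5/7, 8/9, 3/2


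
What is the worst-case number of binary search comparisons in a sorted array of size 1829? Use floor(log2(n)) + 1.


Binary search halves the search space each step.
Maximum comparisons = floor(log2(1829)) + 1
log2(1829) = 10.8368
floor(log2(1829)) = 10, so 10 + 1 = 11
Final answer: 11


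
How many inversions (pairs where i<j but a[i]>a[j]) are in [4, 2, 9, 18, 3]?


For each element, count the later elements that are smaller than it:
  4 (index 0): smaller elements after it = [2, 3] -> 2
  2 (index 1): smaller elements after it = [] -> 0
  9 (index 2): smaller elements after it = [3] -> 1
  18 (index 3): smaller elements after it = [3] -> 1
Total inversions = 2 + 0 + 1 + 1 = 4
Final answer: 4


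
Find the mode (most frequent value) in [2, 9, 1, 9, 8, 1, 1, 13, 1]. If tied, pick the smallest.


Count the frequency of each value:
  1 appears 4 time(s)
  2 appears 1 time(s)
  8 appears 1 time(s)
  9 appears 2 time(s)
  13 appears 1 time(s)
Maximum frequency is 4.
Only 1 reaches that frequency, so it is the mode.
Final answer: 1


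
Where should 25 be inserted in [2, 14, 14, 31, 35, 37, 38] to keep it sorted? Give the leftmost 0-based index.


List is sorted: [2, 14, 14, 31, 35, 37, 38]
We need the leftmost position where 25 can be inserted, i.e. the first index whose element is >= 25 (or the end of the list if none is).
Binary search with low=0, high=7 (0-based indices):
  low=0, high=7, mid=3: a[3]=31 >= 25, so high = 3
  low=0, high=3, mid=1: a[1]=14 < 25, so low = 2
  low=2, high=3, mid=2: a[2]=14 < 25, so low = 3
Now low = high = 3, so the insertion index is 3.
Final answer: 3


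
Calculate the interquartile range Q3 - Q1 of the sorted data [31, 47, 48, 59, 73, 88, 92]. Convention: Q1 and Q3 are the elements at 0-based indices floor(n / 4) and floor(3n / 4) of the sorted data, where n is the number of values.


The data has n = 7 elements.
Q1 index = floor(7 / 4) = floor(1.75) = 1; Q3 index = floor(3 * 7 / 4) = floor(5.25) = 5
Q1 = element at index 1 = 47
Q3 = element at index 5 = 88
IQR = 88 - 47 = 41
Final answer: 41


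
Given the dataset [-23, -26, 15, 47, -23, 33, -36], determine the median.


First, sort the list: [-36, -26, -23, -23, 15, 33, 47]
The list has 7 elements (odd count).
The middle index is 3 (0-based), and the element there is -23.
Final answer: -23


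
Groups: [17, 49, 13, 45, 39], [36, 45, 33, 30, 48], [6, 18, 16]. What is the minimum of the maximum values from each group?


Find max of each group:
  Group 1: [17, 49, 13, 45, 39] -> max = 49
  Group 2: [36, 45, 33, 30, 48] -> max = 48
  Group 3: [6, 18, 16] -> max = 18
Maxes: [49, 48, 18]
Minimum of maxes = 18
Final answer: 18


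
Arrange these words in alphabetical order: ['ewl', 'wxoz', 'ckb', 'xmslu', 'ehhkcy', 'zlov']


Compare strings character by character (the first differing letter decides):
  'ckb' < 'ehhkcy' since 'c' < 'e' at position 1
  'ehhkcy' < 'ewl' since 'h' < 'w' at position 2
  'ewl' < 'wxoz' since 'e' < 'w' at position 1
  'wxoz' < 'xmslu' since 'w' < 'x' at position 1
  'xmslu' < 'zlov' since 'x' < 'z' at position 1
Chaining these comparisons gives the alphabetical order.
Final answer: ['ckb', 'ehhkcy', 'ewl', 'wxoz', 'xmslu', 'zlov']


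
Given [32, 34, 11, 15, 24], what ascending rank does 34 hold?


Sort ascending: [11, 15, 24, 32, 34]
Find 34 in the sorted list.
34 is at position 5 (1-indexed).
Final answer: 5


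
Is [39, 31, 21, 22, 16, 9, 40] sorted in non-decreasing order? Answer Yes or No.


Check consecutive pairs:
  39 <= 31? False
  31 <= 21? False
  21 <= 22? True
  22 <= 16? False
  16 <= 9? False
  9 <= 40? True
4 consecutive pair(s) are out of order, so the list is not sorted.
Final answer: No


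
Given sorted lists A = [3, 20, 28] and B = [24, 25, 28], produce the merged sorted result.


List A: [3, 20, 28]
List B: [24, 25, 28]
Repeatedly compare the front elements and take the smaller:
  3 vs 24 -> take 3
  20 vs 24 -> take 20
  28 vs 24 -> take 24
  28 vs 25 -> take 25
  28 vs 28 -> take 28
  A is exhausted; append the rest of B: [28]
Final answer: [3, 20, 24, 25, 28, 28]


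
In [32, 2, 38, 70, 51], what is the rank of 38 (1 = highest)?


Sort descending: [70, 51, 38, 32, 2]
Find 38 in the sorted list.
38 is at position 3.
Final answer: 3


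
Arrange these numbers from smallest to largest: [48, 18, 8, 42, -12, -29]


Original list: [48, 18, 8, 42, -12, -29]
Repeatedly take the smallest remaining element:
  Remaining [48, 18, 8, 42, -12, -29] -> smallest is -29
  Remaining [48, 18, 8, 42, -12] -> smallest is -12
  Remaining [48, 18, 8, 42] -> smallest is 8
  Remaining [48, 18, 42] -> smallest is 18
  Remaining [48, 42] -> smallest is 42
  Remaining [48] -> smallest is 48
Collecting the picks in order gives the sorted list.
Final answer: [-29, -12, 8, 18, 42, 48]


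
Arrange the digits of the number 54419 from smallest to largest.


The number 54419 has digits: 5, 4, 4, 1, 9
Sorted: 1, 4, 4, 5, 9
Joining the sorted digits gives the result.
Final answer: 14459


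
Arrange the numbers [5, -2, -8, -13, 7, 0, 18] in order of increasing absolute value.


Compute absolute values:
  |5| = 5
  |-2| = 2
  |-8| = 8
  |-13| = 13
  |7| = 7
  |0| = 0
  |18| = 18
Absolute values in increasing order: 0 < 2 < 5 < 7 < 8 < 13 < 18
Listing the original numbers in that order gives the answer.
Final answer: [0, -2, 5, 7, -8, -13, 18]


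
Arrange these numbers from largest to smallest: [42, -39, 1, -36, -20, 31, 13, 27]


Original list: [42, -39, 1, -36, -20, 31, 13, 27]
Repeatedly take the largest remaining element:
  Remaining [42, -39, 1, -36, -20, 31, 13, 27] -> largest is 42
  Remaining [-39, 1, -36, -20, 31, 13, 27] -> largest is 31
  Remaining [-39, 1, -36, -20, 13, 27] -> largest is 27
  Remaining [-39, 1, -36, -20, 13] -> largest is 13
  Remaining [-39, 1, -36, -20] -> largest is 1
  Remaining [-39, -36, -20] -> largest is -20
  Remaining [-39, -36] -> largest is -36
  Remaining [-39] -> largest is -39
Collecting the picks in order gives the descending list.
Final answer: [42, 31, 27, 13, 1, -20, -36, -39]


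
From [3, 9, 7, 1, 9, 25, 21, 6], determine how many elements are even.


Check each element:
  3 is odd
  9 is odd
  7 is odd
  1 is odd
  9 is odd
  25 is odd
  21 is odd
  6 is even
Evens: [6]
Count of evens = 1
Final answer: 1


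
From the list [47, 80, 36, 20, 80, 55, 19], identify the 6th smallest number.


Sort ascending: [19, 20, 36, 47, 55, 80, 80]
The 6th element (1-indexed) is at index 5.
Value = 80
Final answer: 80


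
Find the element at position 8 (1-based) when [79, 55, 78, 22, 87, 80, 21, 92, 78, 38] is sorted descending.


Sort descending: [92, 87, 80, 79, 78, 78, 55, 38, 22, 21]
The 8th element (1-indexed) is at index 7.
Value = 38
Final answer: 38


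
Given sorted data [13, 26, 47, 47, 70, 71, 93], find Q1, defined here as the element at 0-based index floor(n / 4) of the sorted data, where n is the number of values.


The list has n = 7 elements.
Q1 index = floor(7 / 4) = floor(1.75) = 1
Counting from index 0 in the sorted data, the element at index 1 is 26.
Final answer: 26


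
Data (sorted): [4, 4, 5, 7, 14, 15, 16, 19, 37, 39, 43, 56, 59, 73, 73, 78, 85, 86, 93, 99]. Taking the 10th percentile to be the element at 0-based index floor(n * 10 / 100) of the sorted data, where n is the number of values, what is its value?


The dataset has n = 20 elements.
Index = floor(20 * 10 / 100) = floor(200 / 100) = floor(2) = 2
Counting from index 0 in the sorted data, the element at index 2 is 5.
Final answer: 5


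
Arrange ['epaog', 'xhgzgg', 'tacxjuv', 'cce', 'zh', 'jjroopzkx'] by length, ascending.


Compute lengths:
  'epaog' has length 5
  'xhgzgg' has length 6
  'tacxjuv' has length 7
  'cce' has length 3
  'zh' has length 2
  'jjroopzkx' has length 9
Lengths in increasing order: 2 < 3 < 5 < 6 < 7 < 9
Listing the words in that order gives the answer.
Final answer: ['zh', 'cce', 'epaog', 'xhgzgg', 'tacxjuv', 'jjroopzkx']


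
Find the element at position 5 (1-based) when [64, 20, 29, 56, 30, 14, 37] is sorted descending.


Sort descending: [64, 56, 37, 30, 29, 20, 14]
The 5th element (1-indexed) is at index 4.
Value = 29
Final answer: 29


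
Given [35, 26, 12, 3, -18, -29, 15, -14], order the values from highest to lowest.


Original list: [35, 26, 12, 3, -18, -29, 15, -14]
Repeatedly take the largest remaining element:
  Remaining [35, 26, 12, 3, -18, -29, 15, -14] -> largest is 35
  Remaining [26, 12, 3, -18, -29, 15, -14] -> largest is 26
  Remaining [12, 3, -18, -29, 15, -14] -> largest is 15
  Remaining [12, 3, -18, -29, -14] -> largest is 12
  Remaining [3, -18, -29, -14] -> largest is 3
  Remaining [-18, -29, -14] -> largest is -14
  Remaining [-18, -29] -> largest is -18
  Remaining [-29] -> largest is -29
Collecting the picks in order gives the descending list.
Final answer: [35, 26, 15, 12, 3, -14, -18, -29]


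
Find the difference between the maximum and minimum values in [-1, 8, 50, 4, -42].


Maximum value: 50
Minimum value: -42
Range = 50 - (-42) = 92
Final answer: 92


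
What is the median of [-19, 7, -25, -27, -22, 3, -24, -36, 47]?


First, sort the list: [-36, -27, -25, -24, -22, -19, 3, 7, 47]
The list has 9 elements (odd count).
The middle index is 4 (0-based), and the element there is -22.
Final answer: -22
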